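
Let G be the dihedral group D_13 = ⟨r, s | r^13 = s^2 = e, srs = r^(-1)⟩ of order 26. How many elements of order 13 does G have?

Enumerating element orders in G gives 12 elements of order 13.

12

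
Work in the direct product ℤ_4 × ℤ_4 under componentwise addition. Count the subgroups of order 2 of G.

|G| = 16 and 2 | 16, so subgroups of order 2 are possible by Lagrange.
The subgroups of order 2 are: {(0,0), (0,2)}; {(0,0), (2,0)}; {(0,0), (2,2)}.
So G has 3 subgroups of order 2.

3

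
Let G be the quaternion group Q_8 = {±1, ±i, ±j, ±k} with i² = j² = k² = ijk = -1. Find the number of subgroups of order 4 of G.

|G| = 8 and 4 | 8, so subgroups of order 4 are possible by Lagrange.
The subgroups of order 4 are: {1, -1, i, -i}; {1, -1, j, -j}; {1, -1, k, -k}.
So G has 3 subgroups of order 4.

3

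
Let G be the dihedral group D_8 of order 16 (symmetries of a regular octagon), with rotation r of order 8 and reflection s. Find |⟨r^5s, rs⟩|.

4

|⟨r^5s⟩| = 2 and |⟨rs⟩| = 2, so |H| is a multiple of lcm(2, 2) = 2 and divides |G| = 16.
Closing under the operation: H = {e, r^4, rs, r^5s}, so |H| = 4.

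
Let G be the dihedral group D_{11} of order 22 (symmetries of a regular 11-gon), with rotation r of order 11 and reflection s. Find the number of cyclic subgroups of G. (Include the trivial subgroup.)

13

Each element a generates a cyclic subgroup ⟨a⟩; distinct elements may generate the same one (a cyclic group of order d has φ(d) generators).
Cyclic subgroups by order — order 1: 1; order 2: 11; order 11: 1.
Total: 13.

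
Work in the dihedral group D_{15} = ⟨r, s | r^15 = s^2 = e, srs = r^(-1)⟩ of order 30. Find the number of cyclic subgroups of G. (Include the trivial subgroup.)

19

A cyclic subgroup of order d is generated by each of its φ(d) elements of order d, so the cyclic subgroups of order d number (#elements of order d)/φ(d).
Cyclic subgroups by order — order 1: 1; order 2: 15; order 3: 1; order 5: 1; order 15: 1.
Total: 19.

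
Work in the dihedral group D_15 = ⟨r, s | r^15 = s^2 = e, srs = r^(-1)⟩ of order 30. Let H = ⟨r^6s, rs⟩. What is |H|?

6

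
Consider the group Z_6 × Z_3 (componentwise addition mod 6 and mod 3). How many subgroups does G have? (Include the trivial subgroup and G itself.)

|G| = 18, so by Lagrange every subgroup order divides 18. Divisors: 1, 2, 3, 6, 9, 18.
Subgroups by order — order 1: 1; order 2: 1; order 3: 4; order 6: 4; order 9: 1; order 18: 1.
Total: 1 + 1 + 4 + 4 + 1 + 1 = 12.

12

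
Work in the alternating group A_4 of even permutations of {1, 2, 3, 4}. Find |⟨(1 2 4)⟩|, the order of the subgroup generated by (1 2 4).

3

Computing powers of (1 2 4): the smallest k with ((1 2 4))^k = e is k = 3.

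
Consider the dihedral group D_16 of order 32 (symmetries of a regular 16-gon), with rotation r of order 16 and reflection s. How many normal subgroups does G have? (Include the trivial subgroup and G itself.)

8

G has 36 subgroups. Checking conjugation-invariance by order — order 1: 1/1 normal; order 2: 1/17 normal; order 4: 1/9 normal; order 8: 1/5 normal; order 16: 3/3 normal; order 32: 1/1 normal.
Total normal subgroups: 8.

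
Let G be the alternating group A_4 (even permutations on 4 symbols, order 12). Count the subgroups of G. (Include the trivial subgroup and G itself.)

|G| = 12, so by Lagrange every subgroup order divides 12. Divisors: 1, 2, 3, 4, 6, 12.
Subgroups by order — order 1: 1; order 2: 3; order 3: 4; order 4: 1; order 6: 0; order 12: 1.
Total: 1 + 3 + 4 + 1 + 0 + 1 = 10.

10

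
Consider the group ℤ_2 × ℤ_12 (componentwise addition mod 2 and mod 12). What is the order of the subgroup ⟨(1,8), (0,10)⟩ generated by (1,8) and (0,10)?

12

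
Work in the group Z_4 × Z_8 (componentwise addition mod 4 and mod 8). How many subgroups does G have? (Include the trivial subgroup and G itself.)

|G| = 32, so by Lagrange every subgroup order divides 32. Divisors: 1, 2, 4, 8, 16, 32.
Subgroups by order — order 1: 1; order 2: 3; order 4: 7; order 8: 7; order 16: 3; order 32: 1.
Total: 1 + 3 + 7 + 7 + 3 + 1 = 22.

22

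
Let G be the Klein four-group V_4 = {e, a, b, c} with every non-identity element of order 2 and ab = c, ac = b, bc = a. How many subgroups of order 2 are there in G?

3

|G| = 4 and 2 | 4, so subgroups of order 2 are possible by Lagrange.
The subgroups of order 2 are: {e, a}; {e, b}; {e, c}.
So G has 3 subgroups of order 2.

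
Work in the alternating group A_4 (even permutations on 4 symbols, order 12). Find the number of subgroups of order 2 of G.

|G| = 12 and 2 | 12, so subgroups of order 2 are possible by Lagrange.
The subgroups of order 2 are: {e, (1 2)(3 4)}; {e, (1 3)(2 4)}; {e, (1 4)(2 3)}.
So G has 3 subgroups of order 2.

3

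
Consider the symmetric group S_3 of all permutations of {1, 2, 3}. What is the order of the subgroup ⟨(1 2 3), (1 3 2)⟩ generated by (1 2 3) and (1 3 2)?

3

|⟨(1 2 3)⟩| = 3 and |⟨(1 3 2)⟩| = 3, so |H| is a multiple of lcm(3, 3) = 3 and divides |G| = 6.
Closing under the operation: H = {e, (1 2 3), (1 3 2)}, so |H| = 3.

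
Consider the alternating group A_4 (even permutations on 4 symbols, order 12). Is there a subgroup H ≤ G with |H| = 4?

Yes

4 | 12. A subgroup of order 4 is {e, (1 2)(3 4), (1 3)(2 4), (1 4)(2 3)}.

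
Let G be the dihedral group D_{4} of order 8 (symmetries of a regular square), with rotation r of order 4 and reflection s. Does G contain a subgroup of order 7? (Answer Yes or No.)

7 does not divide |G| = 8, so by Lagrange no subgroup of order 7 exists.

No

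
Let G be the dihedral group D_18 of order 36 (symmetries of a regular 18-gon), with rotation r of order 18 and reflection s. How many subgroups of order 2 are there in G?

19

|G| = 36 and 2 | 36, so subgroups of order 2 are possible by Lagrange.
The subgroups of order 2 are: {e, r^10s}; {e, r^11s}; {e, r^12s}; {e, r^13s}; … (19 in all).
So G has 19 subgroups of order 2.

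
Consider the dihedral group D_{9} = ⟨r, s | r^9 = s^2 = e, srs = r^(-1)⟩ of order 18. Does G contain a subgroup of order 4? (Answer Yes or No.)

4 does not divide |G| = 18, so by Lagrange no subgroup of order 4 exists.

No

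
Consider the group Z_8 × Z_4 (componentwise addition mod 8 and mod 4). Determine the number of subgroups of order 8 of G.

|G| = 32 and 8 | 32, so subgroups of order 8 are possible by Lagrange.
The subgroups of order 8 are: {(0,0), (0,1), (0,2), (0,3), (4,0), (4,1), (4,2), (4,3)}; {(0,0), (0,2), (2,0), (2,2), (4,0), (4,2), (6,0), (6,2)}; {(0,0), (0,2), (2,1), (2,3), (4,0), (4,2), (6,1), (6,3)}; {(0,0), (1,0), (2,0), (3,0), (4,0), (5,0), (6,0), (7,0)}; … (7 in all).
So G has 7 subgroups of order 8.

7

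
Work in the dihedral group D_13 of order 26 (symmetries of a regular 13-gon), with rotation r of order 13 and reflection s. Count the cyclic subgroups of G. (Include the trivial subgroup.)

15

Group the elements of G by the cyclic subgroup they generate; each cyclic subgroup of order d accounts for φ(d) elements.
Cyclic subgroups by order — order 1: 1; order 2: 13; order 13: 1.
Total: 15.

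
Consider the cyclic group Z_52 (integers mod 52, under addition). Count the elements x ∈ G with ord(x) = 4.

2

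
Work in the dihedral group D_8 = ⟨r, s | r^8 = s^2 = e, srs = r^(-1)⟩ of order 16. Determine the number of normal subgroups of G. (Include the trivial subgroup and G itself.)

G has 19 subgroups. Checking conjugation-invariance by order — order 1: 1/1 normal; order 2: 1/9 normal; order 4: 1/5 normal; order 8: 3/3 normal; order 16: 1/1 normal.
Total normal subgroups: 7.

7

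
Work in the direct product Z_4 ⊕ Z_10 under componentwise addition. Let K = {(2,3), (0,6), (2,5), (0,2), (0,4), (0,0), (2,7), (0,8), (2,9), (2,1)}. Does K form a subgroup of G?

|K| = 10 divides |G| = 40, consistent with Lagrange.
K contains the identity, every element's inverse is in K, and K is closed under +: it is a subgroup.
In fact K = ⟨(2,1)⟩.

Yes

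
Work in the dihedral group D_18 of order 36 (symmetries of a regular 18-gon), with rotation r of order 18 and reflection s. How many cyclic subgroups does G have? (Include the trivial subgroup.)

Group the elements of G by the cyclic subgroup they generate; each cyclic subgroup of order d accounts for φ(d) elements.
Cyclic subgroups by order — order 1: 1; order 2: 19; order 3: 1; order 6: 1; order 9: 1; order 18: 1.
Total: 24.

24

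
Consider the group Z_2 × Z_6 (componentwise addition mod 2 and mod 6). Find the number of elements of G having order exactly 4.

An element (a,b) has order lcm(ord(a), ord(b)); count pairs with lcm equal to 4.
Enumerating gives 0 such elements.

0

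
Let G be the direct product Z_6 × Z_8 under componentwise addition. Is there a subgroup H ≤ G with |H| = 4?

Yes

4 | 48. A subgroup of order 4 is {(0,0), (0,2), (0,4), (0,6)}.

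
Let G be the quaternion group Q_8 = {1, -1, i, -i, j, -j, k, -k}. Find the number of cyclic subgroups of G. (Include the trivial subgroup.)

A cyclic subgroup of order d is generated by each of its φ(d) elements of order d, so the cyclic subgroups of order d number (#elements of order d)/φ(d).
Cyclic subgroups by order — order 1: 1; order 2: 1; order 4: 3.
Total: 5.

5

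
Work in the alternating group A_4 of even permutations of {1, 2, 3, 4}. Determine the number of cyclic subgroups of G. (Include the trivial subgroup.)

8

Each element a generates a cyclic subgroup ⟨a⟩; distinct elements may generate the same one (a cyclic group of order d has φ(d) generators).
Cyclic subgroups by order — order 1: 1; order 2: 3; order 3: 4.
Total: 8.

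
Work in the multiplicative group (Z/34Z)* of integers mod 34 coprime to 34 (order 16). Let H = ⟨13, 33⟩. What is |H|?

4

|⟨13⟩| = 4 and |⟨33⟩| = 2, so |H| is a multiple of lcm(4, 2) = 4 and divides |G| = 16.
Closing under the operation: H = {1, 13, 21, 33}, so |H| = 4.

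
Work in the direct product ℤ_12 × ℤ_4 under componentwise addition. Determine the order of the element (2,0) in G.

6

The order of (2,0) in Z_12 × Z_4 is lcm(ord(2) in Z_12, ord(0) in Z_4).
ord(2) = 6 and ord(0) = 1, so |⟨(2,0)⟩| = lcm(6, 1) = 6.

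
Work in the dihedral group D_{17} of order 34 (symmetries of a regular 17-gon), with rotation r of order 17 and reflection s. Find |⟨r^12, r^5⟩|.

17

|⟨r^12⟩| = 17 and |⟨r^5⟩| = 17, so |H| is a multiple of lcm(17, 17) = 17 and divides |G| = 34.
Closing under the operation: H = {e, r, r^2, r^3, r^4, r^5, r^6, r^7, r^8, r^9, r^10, r^11, r^12, r^13, r^14, r^15, r^16}, so |H| = 17.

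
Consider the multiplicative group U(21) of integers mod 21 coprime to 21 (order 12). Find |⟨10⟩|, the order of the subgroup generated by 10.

6

Compute successive powers of 10 mod 21: 10, 16, 13, 4, 19, 1; 10^6 ≡ 1 (mod 21).
So |⟨10⟩| = 6.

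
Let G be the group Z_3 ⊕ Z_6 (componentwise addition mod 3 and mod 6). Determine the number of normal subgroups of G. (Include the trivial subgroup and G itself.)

12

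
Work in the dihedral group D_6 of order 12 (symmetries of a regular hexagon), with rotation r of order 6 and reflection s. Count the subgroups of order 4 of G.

|G| = 12 and 4 | 12, so subgroups of order 4 are possible by Lagrange.
The subgroups of order 4 are: {e, r^3, r^2s, r^5s}; {e, r^3, s, r^3s}; {e, r^3, rs, r^4s}.
So G has 3 subgroups of order 4.

3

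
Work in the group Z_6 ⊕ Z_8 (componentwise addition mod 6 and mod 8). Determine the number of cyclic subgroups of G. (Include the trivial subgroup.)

16

Each element a generates a cyclic subgroup ⟨a⟩; distinct elements may generate the same one (a cyclic group of order d has φ(d) generators).
Cyclic subgroups by order — order 1: 1; order 2: 3; order 3: 1; order 4: 2; order 6: 3; order 8: 2; order 12: 2; order 24: 2.
Total: 16.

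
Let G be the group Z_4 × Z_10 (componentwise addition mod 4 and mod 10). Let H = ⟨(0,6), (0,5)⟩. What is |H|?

10

|⟨(0,6)⟩| = 5 and |⟨(0,5)⟩| = 2, so |H| is a multiple of lcm(5, 2) = 10 and divides |G| = 40.
Closing under the operation: H = {(0,0), (0,1), (0,2), (0,3), (0,4), (0,5), (0,6), (0,7), (0,8), (0,9)}, so |H| = 10.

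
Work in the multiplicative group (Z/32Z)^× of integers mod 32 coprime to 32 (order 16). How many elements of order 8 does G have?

The elements of order 8 are: 3, 5, 11, 13, 19, 21, 27, 29.
That's 8.

8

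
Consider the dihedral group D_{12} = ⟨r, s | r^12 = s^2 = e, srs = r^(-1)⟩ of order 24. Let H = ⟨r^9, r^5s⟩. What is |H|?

|⟨r^9⟩| = 4 and |⟨r^5s⟩| = 2, so |H| is a multiple of lcm(4, 2) = 4 and divides |G| = 24.
Closing under the operation: H = {e, r^3, r^6, r^9, r^2s, r^5s, r^8s, r^11s}, so |H| = 8.

8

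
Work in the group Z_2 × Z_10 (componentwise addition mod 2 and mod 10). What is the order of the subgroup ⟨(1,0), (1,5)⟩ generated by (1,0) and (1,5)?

4

|⟨(1,0)⟩| = 2 and |⟨(1,5)⟩| = 2, so |H| is a multiple of lcm(2, 2) = 2 and divides |G| = 20.
Closing under the operation: H = {(0,0), (0,5), (1,0), (1,5)}, so |H| = 4.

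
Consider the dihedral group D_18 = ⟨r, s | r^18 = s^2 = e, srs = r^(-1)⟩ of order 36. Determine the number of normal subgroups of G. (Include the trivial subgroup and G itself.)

9

G has 45 subgroups. Checking conjugation-invariance by order — order 1: 1/1 normal; order 2: 1/19 normal; order 3: 1/1 normal; order 4: 0/9 normal; order 6: 1/7 normal; order 9: 1/1 normal; order 12: 0/3 normal; order 18: 3/3 normal; order 36: 1/1 normal.
Total normal subgroups: 9.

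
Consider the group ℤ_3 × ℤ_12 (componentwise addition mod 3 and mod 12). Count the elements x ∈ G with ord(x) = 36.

0

An element (a,b) has order lcm(ord(a), ord(b)); count pairs with lcm equal to 36.
Enumerating gives 0 such elements.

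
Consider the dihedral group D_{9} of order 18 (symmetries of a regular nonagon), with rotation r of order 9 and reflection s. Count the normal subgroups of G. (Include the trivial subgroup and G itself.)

4

G has 16 subgroups. Checking conjugation-invariance by order — order 1: 1/1 normal; order 2: 0/9 normal; order 3: 1/1 normal; order 6: 0/3 normal; order 9: 1/1 normal; order 18: 1/1 normal.
Total normal subgroups: 4.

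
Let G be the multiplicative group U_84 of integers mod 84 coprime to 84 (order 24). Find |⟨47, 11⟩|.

12

|⟨47⟩| = 6 and |⟨11⟩| = 6, so |H| is a multiple of lcm(6, 6) = 6 and divides |G| = 24.
Closing under the operation: H = {1, 11, 13, 23, 25, 37, 47, 59, 61, 71, 73, 83}, so |H| = 12.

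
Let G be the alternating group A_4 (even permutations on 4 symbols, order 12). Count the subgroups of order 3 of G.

|G| = 12 and 3 | 12, so subgroups of order 3 are possible by Lagrange.
The subgroups of order 3 are: {e, (1 2 3), (1 3 2)}; {e, (1 2 4), (1 4 2)}; {e, (1 3 4), (1 4 3)}; {e, (2 3 4), (2 4 3)}.
So G has 4 subgroups of order 3.

4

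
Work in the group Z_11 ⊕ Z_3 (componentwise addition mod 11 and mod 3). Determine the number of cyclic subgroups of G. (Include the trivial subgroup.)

4

Group the elements of G by the cyclic subgroup they generate; each cyclic subgroup of order d accounts for φ(d) elements.
Cyclic subgroups by order — order 1: 1; order 3: 1; order 11: 1; order 33: 1.
Total: 4.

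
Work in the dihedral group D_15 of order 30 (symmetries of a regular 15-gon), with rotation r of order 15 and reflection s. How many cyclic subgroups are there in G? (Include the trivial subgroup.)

19

A cyclic subgroup of order d is generated by each of its φ(d) elements of order d, so the cyclic subgroups of order d number (#elements of order d)/φ(d).
Cyclic subgroups by order — order 1: 1; order 2: 15; order 3: 1; order 5: 1; order 15: 1.
Total: 19.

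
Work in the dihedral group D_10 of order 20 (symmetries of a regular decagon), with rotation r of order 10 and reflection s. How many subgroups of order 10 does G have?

|G| = 20 and 10 | 20, so subgroups of order 10 are possible by Lagrange.
The subgroups of order 10 are: {e, r, r^2, r^3, r^4, r^5, r^6, r^7, r^8, r^9}; {e, r^2, r^4, r^6, r^8, s, r^2s, r^4s, r^6s, r^8s}; {e, r^2, r^4, r^6, r^8, rs, r^3s, r^5s, r^7s, r^9s}.
So G has 3 subgroups of order 10.

3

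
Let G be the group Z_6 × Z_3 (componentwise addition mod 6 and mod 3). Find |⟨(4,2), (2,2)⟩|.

|⟨(4,2)⟩| = 3 and |⟨(2,2)⟩| = 3, so |H| is a multiple of lcm(3, 3) = 3 and divides |G| = 18.
Closing under the operation: H = {(0,0), (0,1), (0,2), (2,0), (2,1), (2,2), (4,0), (4,1), (4,2)}, so |H| = 9.

9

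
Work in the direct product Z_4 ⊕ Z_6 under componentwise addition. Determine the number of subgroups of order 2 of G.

|G| = 24 and 2 | 24, so subgroups of order 2 are possible by Lagrange.
The subgroups of order 2 are: {(0,0), (0,3)}; {(0,0), (2,0)}; {(0,0), (2,3)}.
So G has 3 subgroups of order 2.

3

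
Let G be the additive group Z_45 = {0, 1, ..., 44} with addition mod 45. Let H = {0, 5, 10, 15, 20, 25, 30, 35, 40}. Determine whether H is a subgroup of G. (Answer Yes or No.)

|H| = 9 divides |G| = 45, consistent with Lagrange.
H contains the identity, every element's inverse is in H, and H is closed under +: it is a subgroup.
In fact H = ⟨35⟩.

Yes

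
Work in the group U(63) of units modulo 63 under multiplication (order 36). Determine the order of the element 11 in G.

Compute successive powers of 11 mod 63: 11, 58, 8, 25, 23, 1; 11^6 ≡ 1 (mod 63).
So |⟨11⟩| = 6.

6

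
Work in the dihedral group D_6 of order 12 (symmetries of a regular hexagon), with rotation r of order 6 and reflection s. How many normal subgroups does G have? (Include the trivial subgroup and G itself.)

G has 16 subgroups. Checking conjugation-invariance by order — order 1: 1/1 normal; order 2: 1/7 normal; order 3: 1/1 normal; order 4: 0/3 normal; order 6: 3/3 normal; order 12: 1/1 normal.
Total normal subgroups: 7.

7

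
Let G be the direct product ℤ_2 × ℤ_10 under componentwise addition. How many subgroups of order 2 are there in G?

3

|G| = 20 and 2 | 20, so subgroups of order 2 are possible by Lagrange.
The subgroups of order 2 are: {(0,0), (0,5)}; {(0,0), (1,0)}; {(0,0), (1,5)}.
So G has 3 subgroups of order 2.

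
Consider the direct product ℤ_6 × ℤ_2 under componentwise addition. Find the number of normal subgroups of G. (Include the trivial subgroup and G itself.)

G is abelian, so every subgroup is normal.
G has 10 subgroups in total, hence 10 normal subgroups.

10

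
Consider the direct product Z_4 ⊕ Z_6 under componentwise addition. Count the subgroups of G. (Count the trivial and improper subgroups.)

16

|G| = 24, so by Lagrange every subgroup order divides 24. Divisors: 1, 2, 3, 4, 6, 8, 12, 24.
Subgroups by order — order 1: 1; order 2: 3; order 3: 1; order 4: 3; order 6: 3; order 8: 1; order 12: 3; order 24: 1.
Total: 1 + 3 + 1 + 3 + 3 + 1 + 3 + 1 = 16.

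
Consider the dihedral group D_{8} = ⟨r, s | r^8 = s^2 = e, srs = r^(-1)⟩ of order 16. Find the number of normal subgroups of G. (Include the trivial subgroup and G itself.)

G has 19 subgroups. Checking conjugation-invariance by order — order 1: 1/1 normal; order 2: 1/9 normal; order 4: 1/5 normal; order 8: 3/3 normal; order 16: 1/1 normal.
Total normal subgroups: 7.

7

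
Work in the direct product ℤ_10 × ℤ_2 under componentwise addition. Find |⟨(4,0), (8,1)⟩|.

10

|⟨(4,0)⟩| = 5 and |⟨(8,1)⟩| = 10, so |H| is a multiple of lcm(5, 10) = 10 and divides |G| = 20.
Closing under the operation: H = {(0,0), (0,1), (2,0), (2,1), (4,0), (4,1), (6,0), (6,1), (8,0), (8,1)}, so |H| = 10.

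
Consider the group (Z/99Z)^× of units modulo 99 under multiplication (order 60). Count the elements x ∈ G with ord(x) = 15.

8

The elements of order 15 are: 4, 16, 25, 31, 49, 58, 70, 97.
That's 8.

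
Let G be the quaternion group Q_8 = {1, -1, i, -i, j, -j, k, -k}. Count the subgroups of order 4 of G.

|G| = 8 and 4 | 8, so subgroups of order 4 are possible by Lagrange.
The subgroups of order 4 are: {1, -1, i, -i}; {1, -1, j, -j}; {1, -1, k, -k}.
So G has 3 subgroups of order 4.

3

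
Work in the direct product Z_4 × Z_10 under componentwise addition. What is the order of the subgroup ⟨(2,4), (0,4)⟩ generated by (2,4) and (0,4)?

10

|⟨(2,4)⟩| = 10 and |⟨(0,4)⟩| = 5, so |H| is a multiple of lcm(10, 5) = 10 and divides |G| = 40.
Closing under the operation: H = {(0,0), (0,2), (0,4), (0,6), (0,8), (2,0), (2,2), (2,4), (2,6), (2,8)}, so |H| = 10.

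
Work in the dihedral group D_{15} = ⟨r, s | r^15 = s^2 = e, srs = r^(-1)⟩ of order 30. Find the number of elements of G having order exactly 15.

The elements of order 15 are: r, r^2, r^4, r^7, r^8, r^11, r^13, r^14.
That's 8.

8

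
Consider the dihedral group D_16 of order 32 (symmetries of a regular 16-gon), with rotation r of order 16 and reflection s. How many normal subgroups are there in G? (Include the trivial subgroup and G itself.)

8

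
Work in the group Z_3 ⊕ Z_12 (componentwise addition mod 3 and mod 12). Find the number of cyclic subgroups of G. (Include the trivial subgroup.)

15

Each element a generates a cyclic subgroup ⟨a⟩; distinct elements may generate the same one (a cyclic group of order d has φ(d) generators).
Cyclic subgroups by order — order 1: 1; order 2: 1; order 3: 4; order 4: 1; order 6: 4; order 12: 4.
Total: 15.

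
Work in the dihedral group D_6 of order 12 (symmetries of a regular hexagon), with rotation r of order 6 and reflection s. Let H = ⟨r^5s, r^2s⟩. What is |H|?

4

|⟨r^5s⟩| = 2 and |⟨r^2s⟩| = 2, so |H| is a multiple of lcm(2, 2) = 2 and divides |G| = 12.
Closing under the operation: H = {e, r^3, r^2s, r^5s}, so |H| = 4.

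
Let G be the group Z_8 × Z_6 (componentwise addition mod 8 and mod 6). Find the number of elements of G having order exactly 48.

0

An element (a,b) has order lcm(ord(a), ord(b)); count pairs with lcm equal to 48.
Enumerating gives 0 such elements.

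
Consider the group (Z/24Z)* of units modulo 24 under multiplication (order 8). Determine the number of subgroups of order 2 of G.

7

|G| = 8 and 2 | 8, so subgroups of order 2 are possible by Lagrange.
The subgroups of order 2 are: {1, 11}; {1, 13}; {1, 17}; {1, 19}; … (7 in all).
So G has 7 subgroups of order 2.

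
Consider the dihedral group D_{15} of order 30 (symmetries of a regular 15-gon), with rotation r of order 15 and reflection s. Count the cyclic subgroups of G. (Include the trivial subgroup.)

Group the elements of G by the cyclic subgroup they generate; each cyclic subgroup of order d accounts for φ(d) elements.
Cyclic subgroups by order — order 1: 1; order 2: 15; order 3: 1; order 5: 1; order 15: 1.
Total: 19.

19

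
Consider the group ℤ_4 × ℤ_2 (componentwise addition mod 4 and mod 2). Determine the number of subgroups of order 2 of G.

|G| = 8 and 2 | 8, so subgroups of order 2 are possible by Lagrange.
The subgroups of order 2 are: {(0,0), (0,1)}; {(0,0), (2,0)}; {(0,0), (2,1)}.
So G has 3 subgroups of order 2.

3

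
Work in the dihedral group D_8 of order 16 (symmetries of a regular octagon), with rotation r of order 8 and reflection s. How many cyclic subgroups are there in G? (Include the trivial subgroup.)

12

Group the elements of G by the cyclic subgroup they generate; each cyclic subgroup of order d accounts for φ(d) elements.
Cyclic subgroups by order — order 1: 1; order 2: 9; order 4: 1; order 8: 1.
Total: 12.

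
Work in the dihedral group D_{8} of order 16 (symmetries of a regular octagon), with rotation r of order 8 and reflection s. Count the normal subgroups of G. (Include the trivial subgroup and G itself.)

7

G has 19 subgroups. Checking conjugation-invariance by order — order 1: 1/1 normal; order 2: 1/9 normal; order 4: 1/5 normal; order 8: 3/3 normal; order 16: 1/1 normal.
Total normal subgroups: 7.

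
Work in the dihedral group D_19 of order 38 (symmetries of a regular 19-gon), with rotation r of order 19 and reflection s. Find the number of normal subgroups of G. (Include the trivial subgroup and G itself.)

3

G has 22 subgroups. Checking conjugation-invariance by order — order 1: 1/1 normal; order 2: 0/19 normal; order 19: 1/1 normal; order 38: 1/1 normal.
Total normal subgroups: 3.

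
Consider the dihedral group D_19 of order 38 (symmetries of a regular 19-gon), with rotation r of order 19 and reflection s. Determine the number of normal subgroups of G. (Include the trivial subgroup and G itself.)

3

G has 22 subgroups. Checking conjugation-invariance by order — order 1: 1/1 normal; order 2: 0/19 normal; order 19: 1/1 normal; order 38: 1/1 normal.
Total normal subgroups: 3.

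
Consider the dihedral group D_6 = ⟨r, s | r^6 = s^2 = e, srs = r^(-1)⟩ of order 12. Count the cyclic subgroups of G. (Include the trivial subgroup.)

10

A cyclic subgroup of order d is generated by each of its φ(d) elements of order d, so the cyclic subgroups of order d number (#elements of order d)/φ(d).
Cyclic subgroups by order — order 1: 1; order 2: 7; order 3: 1; order 6: 1.
Total: 10.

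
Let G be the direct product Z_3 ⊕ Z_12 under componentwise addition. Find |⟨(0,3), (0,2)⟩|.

|⟨(0,3)⟩| = 4 and |⟨(0,2)⟩| = 6, so |H| is a multiple of lcm(4, 6) = 12 and divides |G| = 36.
Closing under the operation: H = {(0,0), (0,1), (0,2), (0,3), (0,4), (0,5), (0,6), (0,7), (0,8), (0,9), (0,10), (0,11)}, so |H| = 12.

12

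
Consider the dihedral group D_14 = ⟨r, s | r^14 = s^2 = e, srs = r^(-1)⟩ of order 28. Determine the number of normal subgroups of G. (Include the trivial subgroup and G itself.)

7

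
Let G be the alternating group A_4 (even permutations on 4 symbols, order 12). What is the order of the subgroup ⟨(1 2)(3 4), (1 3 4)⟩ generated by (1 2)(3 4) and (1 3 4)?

|⟨(1 2)(3 4)⟩| = 2 and |⟨(1 3 4)⟩| = 3, so |H| is a multiple of lcm(2, 3) = 6 and divides |G| = 12.
Closing {(1 2)(3 4), (1 3 4)} under the group operation gives all of G, so |H| = 12.

12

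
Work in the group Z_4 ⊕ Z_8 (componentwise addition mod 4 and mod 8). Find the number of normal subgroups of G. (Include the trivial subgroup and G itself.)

G is abelian, so every subgroup is normal.
G has 22 subgroups in total, hence 22 normal subgroups.

22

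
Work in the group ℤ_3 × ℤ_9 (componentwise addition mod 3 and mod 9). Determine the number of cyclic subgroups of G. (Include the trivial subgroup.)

Group the elements of G by the cyclic subgroup they generate; each cyclic subgroup of order d accounts for φ(d) elements.
Cyclic subgroups by order — order 1: 1; order 3: 4; order 9: 3.
Total: 8.

8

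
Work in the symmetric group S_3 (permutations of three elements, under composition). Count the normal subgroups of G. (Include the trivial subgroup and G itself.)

G has 6 subgroups. Checking conjugation-invariance by order — order 1: 1/1 normal; order 2: 0/3 normal; order 3: 1/1 normal; order 6: 1/1 normal.
Total normal subgroups: 3.

3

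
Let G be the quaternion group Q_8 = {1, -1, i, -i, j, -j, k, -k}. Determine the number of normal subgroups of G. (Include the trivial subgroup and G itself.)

G has 6 subgroups. Checking conjugation-invariance by order — order 1: 1/1 normal; order 2: 1/1 normal; order 4: 3/3 normal; order 8: 1/1 normal.
Total normal subgroups: 6.

6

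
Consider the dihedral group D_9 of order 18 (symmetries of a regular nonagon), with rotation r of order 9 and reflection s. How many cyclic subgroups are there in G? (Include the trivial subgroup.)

12

A cyclic subgroup of order d is generated by each of its φ(d) elements of order d, so the cyclic subgroups of order d number (#elements of order d)/φ(d).
Cyclic subgroups by order — order 1: 1; order 2: 9; order 3: 1; order 9: 1.
Total: 12.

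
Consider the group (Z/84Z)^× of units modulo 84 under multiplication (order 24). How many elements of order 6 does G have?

Enumerating element orders in G gives 14 elements of order 6.

14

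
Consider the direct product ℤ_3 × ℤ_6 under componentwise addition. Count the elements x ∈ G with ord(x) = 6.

8

An element (a,b) has order lcm(ord(a), ord(b)); count pairs with lcm equal to 6.
Enumerating gives 8 such elements.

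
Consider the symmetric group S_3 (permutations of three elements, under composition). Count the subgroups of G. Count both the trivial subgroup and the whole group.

6

|G| = 6, so by Lagrange every subgroup order divides 6. Divisors: 1, 2, 3, 6.
Subgroups by order — order 1: 1; order 2: 3; order 3: 1; order 6: 1.
Total: 1 + 3 + 1 + 1 = 6.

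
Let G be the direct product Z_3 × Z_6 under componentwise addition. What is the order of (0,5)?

6

The order of (0,5) in Z_3 × Z_6 is lcm(ord(0) in Z_3, ord(5) in Z_6).
ord(0) = 1 and ord(5) = 6, so |⟨(0,5)⟩| = lcm(1, 6) = 6.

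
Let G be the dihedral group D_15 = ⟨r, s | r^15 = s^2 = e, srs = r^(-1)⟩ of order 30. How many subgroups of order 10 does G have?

|G| = 30 and 10 | 30, so subgroups of order 10 are possible by Lagrange.
The subgroups of order 10 are: {e, r^3, r^6, r^9, r^12, rs, r^4s, r^7s, r^10s, r^13s}; {e, r^3, r^6, r^9, r^12, r^2s, r^5s, r^8s, r^11s, r^14s}; {e, r^3, r^6, r^9, r^12, s, r^3s, r^6s, r^9s, r^12s}.
So G has 3 subgroups of order 10.

3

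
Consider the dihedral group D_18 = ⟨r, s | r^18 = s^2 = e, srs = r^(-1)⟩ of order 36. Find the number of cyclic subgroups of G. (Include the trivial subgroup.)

Each element a generates a cyclic subgroup ⟨a⟩; distinct elements may generate the same one (a cyclic group of order d has φ(d) generators).
Cyclic subgroups by order — order 1: 1; order 2: 19; order 3: 1; order 6: 1; order 9: 1; order 18: 1.
Total: 24.

24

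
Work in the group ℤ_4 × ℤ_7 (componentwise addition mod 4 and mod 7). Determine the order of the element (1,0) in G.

The order of (1,0) in Z_4 × Z_7 is lcm(ord(1) in Z_4, ord(0) in Z_7).
ord(1) = 4 and ord(0) = 1, so |⟨(1,0)⟩| = lcm(4, 1) = 4.

4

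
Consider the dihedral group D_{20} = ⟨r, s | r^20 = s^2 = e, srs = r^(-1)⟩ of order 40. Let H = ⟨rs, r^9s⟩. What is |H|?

|⟨rs⟩| = 2 and |⟨r^9s⟩| = 2, so |H| is a multiple of lcm(2, 2) = 2 and divides |G| = 40.
Closing under the operation: H = {e, r^4, r^8, r^12, r^16, rs, r^5s, r^9s, r^13s, r^17s}, so |H| = 10.

10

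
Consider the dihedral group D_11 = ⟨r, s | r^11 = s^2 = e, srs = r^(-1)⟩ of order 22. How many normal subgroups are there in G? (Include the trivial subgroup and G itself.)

G has 14 subgroups. Checking conjugation-invariance by order — order 1: 1/1 normal; order 2: 0/11 normal; order 11: 1/1 normal; order 22: 1/1 normal.
Total normal subgroups: 3.

3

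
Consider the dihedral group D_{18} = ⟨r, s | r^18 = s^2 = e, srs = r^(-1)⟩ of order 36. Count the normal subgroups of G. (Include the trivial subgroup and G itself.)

G has 45 subgroups. Checking conjugation-invariance by order — order 1: 1/1 normal; order 2: 1/19 normal; order 3: 1/1 normal; order 4: 0/9 normal; order 6: 1/7 normal; order 9: 1/1 normal; order 12: 0/3 normal; order 18: 3/3 normal; order 36: 1/1 normal.
Total normal subgroups: 9.

9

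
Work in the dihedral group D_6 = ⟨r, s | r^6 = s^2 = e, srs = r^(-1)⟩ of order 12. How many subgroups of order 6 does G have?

|G| = 12 and 6 | 12, so subgroups of order 6 are possible by Lagrange.
The subgroups of order 6 are: {e, r, r^2, r^3, r^4, r^5}; {e, r^2, r^4, s, r^2s, r^4s}; {e, r^2, r^4, rs, r^3s, r^5s}.
So G has 3 subgroups of order 6.

3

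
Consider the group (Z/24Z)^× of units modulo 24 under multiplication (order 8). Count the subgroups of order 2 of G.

7

|G| = 8 and 2 | 8, so subgroups of order 2 are possible by Lagrange.
The subgroups of order 2 are: {1, 11}; {1, 13}; {1, 17}; {1, 19}; … (7 in all).
So G has 7 subgroups of order 2.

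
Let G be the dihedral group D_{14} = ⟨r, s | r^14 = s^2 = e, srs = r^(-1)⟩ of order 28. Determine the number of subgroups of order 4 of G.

|G| = 28 and 4 | 28, so subgroups of order 4 are possible by Lagrange.
The subgroups of order 4 are: {e, r^7, r^3s, r^10s}; {e, r^7, r^4s, r^11s}; {e, r^7, r^5s, r^12s}; {e, r^7, r^6s, r^13s}; … (7 in all).
So G has 7 subgroups of order 4.

7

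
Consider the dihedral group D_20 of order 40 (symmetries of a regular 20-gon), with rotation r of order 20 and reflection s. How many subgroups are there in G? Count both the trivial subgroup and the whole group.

|G| = 40, so by Lagrange every subgroup order divides 40. Divisors: 1, 2, 4, 5, 8, 10, 20, 40.
Subgroups by order — order 1: 1; order 2: 21; order 4: 11; order 5: 1; order 8: 5; order 10: 5; order 20: 3; order 40: 1.
Total: 1 + 21 + 11 + 1 + 5 + 5 + 3 + 1 = 48.

48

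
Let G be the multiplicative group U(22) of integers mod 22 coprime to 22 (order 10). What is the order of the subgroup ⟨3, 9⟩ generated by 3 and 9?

5

|⟨3⟩| = 5 and |⟨9⟩| = 5, so |H| is a multiple of lcm(5, 5) = 5 and divides |G| = 10.
Closing under the operation: H = {1, 3, 5, 9, 15}, so |H| = 5.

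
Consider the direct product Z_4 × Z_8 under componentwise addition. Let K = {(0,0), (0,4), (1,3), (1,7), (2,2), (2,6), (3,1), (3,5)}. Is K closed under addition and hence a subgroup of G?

Yes

|K| = 8 divides |G| = 32, consistent with Lagrange.
K contains the identity, every element's inverse is in K, and K is closed under +: it is a subgroup.
In fact K = ⟨(3,1)⟩.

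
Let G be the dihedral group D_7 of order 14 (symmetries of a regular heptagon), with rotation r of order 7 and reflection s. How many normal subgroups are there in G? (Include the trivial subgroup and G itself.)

3

G has 10 subgroups. Checking conjugation-invariance by order — order 1: 1/1 normal; order 2: 0/7 normal; order 7: 1/1 normal; order 14: 1/1 normal.
Total normal subgroups: 3.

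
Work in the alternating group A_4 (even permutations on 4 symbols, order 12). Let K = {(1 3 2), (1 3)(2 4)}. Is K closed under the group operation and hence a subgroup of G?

No

The identity e ∉ K, so K is not a subgroup.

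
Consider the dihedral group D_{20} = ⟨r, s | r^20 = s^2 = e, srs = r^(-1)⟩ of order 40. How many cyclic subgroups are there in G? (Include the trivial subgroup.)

Group the elements of G by the cyclic subgroup they generate; each cyclic subgroup of order d accounts for φ(d) elements.
Cyclic subgroups by order — order 1: 1; order 2: 21; order 4: 1; order 5: 1; order 10: 1; order 20: 1.
Total: 26.

26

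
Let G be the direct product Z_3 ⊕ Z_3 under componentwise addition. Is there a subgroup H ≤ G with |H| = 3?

3 | 9. A subgroup of order 3 is {(0,0), (0,1), (0,2)}.

Yes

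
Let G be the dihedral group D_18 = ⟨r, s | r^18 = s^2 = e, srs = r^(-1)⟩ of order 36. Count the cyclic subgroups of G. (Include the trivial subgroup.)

Group the elements of G by the cyclic subgroup they generate; each cyclic subgroup of order d accounts for φ(d) elements.
Cyclic subgroups by order — order 1: 1; order 2: 19; order 3: 1; order 6: 1; order 9: 1; order 18: 1.
Total: 24.

24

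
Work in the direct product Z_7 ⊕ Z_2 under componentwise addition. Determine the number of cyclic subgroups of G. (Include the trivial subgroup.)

4

Each element a generates a cyclic subgroup ⟨a⟩; distinct elements may generate the same one (a cyclic group of order d has φ(d) generators).
Cyclic subgroups by order — order 1: 1; order 2: 1; order 7: 1; order 14: 1.
Total: 4.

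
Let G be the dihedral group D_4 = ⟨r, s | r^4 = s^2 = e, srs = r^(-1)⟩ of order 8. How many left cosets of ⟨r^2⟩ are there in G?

|⟨r^2⟩| = 2 and |G| = 8.
By Lagrange, [G : H] = |G|/|H| = 8/2 = 4.

4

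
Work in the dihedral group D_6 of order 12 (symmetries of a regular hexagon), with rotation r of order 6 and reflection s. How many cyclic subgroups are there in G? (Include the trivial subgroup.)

A cyclic subgroup of order d is generated by each of its φ(d) elements of order d, so the cyclic subgroups of order d number (#elements of order d)/φ(d).
Cyclic subgroups by order — order 1: 1; order 2: 7; order 3: 1; order 6: 1.
Total: 10.

10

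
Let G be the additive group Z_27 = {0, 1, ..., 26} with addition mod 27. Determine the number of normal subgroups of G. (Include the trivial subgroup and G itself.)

G is abelian, so every subgroup is normal.
G has 4 subgroups in total, hence 4 normal subgroups.

4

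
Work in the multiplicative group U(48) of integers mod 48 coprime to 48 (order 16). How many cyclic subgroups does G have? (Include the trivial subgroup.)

12

A cyclic subgroup of order d is generated by each of its φ(d) elements of order d, so the cyclic subgroups of order d number (#elements of order d)/φ(d).
Cyclic subgroups by order — order 1: 1; order 2: 7; order 4: 4.
Total: 12.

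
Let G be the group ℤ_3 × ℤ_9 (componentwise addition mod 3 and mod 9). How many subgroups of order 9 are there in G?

|G| = 27 and 9 | 27, so subgroups of order 9 are possible by Lagrange.
The subgroups of order 9 are: {(0,0), (0,1), (0,2), (0,3), (0,4), (0,5), (0,6), (0,7), (0,8)}; {(0,0), (0,3), (0,6), (1,0), (1,3), (1,6), (2,0), (2,3), (2,6)}; {(0,0), (0,3), (0,6), (1,1), (1,4), (1,7), (2,2), (2,5), (2,8)}; {(0,0), (0,3), (0,6), (1,2), (1,5), (1,8), (2,1), (2,4), (2,7)}.
So G has 4 subgroups of order 9.

4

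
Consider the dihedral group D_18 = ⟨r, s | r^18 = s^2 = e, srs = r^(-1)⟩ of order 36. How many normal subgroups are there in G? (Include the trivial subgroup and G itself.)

G has 45 subgroups. Checking conjugation-invariance by order — order 1: 1/1 normal; order 2: 1/19 normal; order 3: 1/1 normal; order 4: 0/9 normal; order 6: 1/7 normal; order 9: 1/1 normal; order 12: 0/3 normal; order 18: 3/3 normal; order 36: 1/1 normal.
Total normal subgroups: 9.

9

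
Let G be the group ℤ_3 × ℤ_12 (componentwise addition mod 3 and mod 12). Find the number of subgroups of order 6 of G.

4

|G| = 36 and 6 | 36, so subgroups of order 6 are possible by Lagrange.
The subgroups of order 6 are: {(0,0), (0,2), (0,4), (0,6), (0,8), (0,10)}; {(0,0), (0,6), (1,0), (1,6), (2,0), (2,6)}; {(0,0), (0,6), (1,4), (1,10), (2,2), (2,8)}; {(0,0), (0,6), (1,2), (1,8), (2,4), (2,10)}.
So G has 4 subgroups of order 6.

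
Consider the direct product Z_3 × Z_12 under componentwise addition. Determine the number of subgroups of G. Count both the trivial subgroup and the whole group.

|G| = 36, so by Lagrange every subgroup order divides 36. Divisors: 1, 2, 3, 4, 6, 9, 12, 18, 36.
Subgroups by order — order 1: 1; order 2: 1; order 3: 4; order 4: 1; order 6: 4; order 9: 1; order 12: 4; order 18: 1; order 36: 1.
Total: 1 + 1 + 4 + 1 + 4 + 1 + 4 + 1 + 1 = 18.

18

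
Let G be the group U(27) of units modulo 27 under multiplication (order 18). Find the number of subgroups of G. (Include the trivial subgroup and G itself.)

|G| = 18, so by Lagrange every subgroup order divides 18. Divisors: 1, 2, 3, 6, 9, 18.
Subgroups by order — order 1: 1; order 2: 1; order 3: 1; order 6: 1; order 9: 1; order 18: 1.
Total: 1 + 1 + 1 + 1 + 1 + 1 = 6.

6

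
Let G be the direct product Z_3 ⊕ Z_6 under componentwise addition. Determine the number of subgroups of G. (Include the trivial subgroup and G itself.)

|G| = 18, so by Lagrange every subgroup order divides 18. Divisors: 1, 2, 3, 6, 9, 18.
Subgroups by order — order 1: 1; order 2: 1; order 3: 4; order 6: 4; order 9: 1; order 18: 1.
Total: 1 + 1 + 4 + 4 + 1 + 1 = 12.

12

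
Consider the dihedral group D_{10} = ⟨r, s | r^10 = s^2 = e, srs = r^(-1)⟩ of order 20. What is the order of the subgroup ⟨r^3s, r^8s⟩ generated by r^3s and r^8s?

4

|⟨r^3s⟩| = 2 and |⟨r^8s⟩| = 2, so |H| is a multiple of lcm(2, 2) = 2 and divides |G| = 20.
Closing under the operation: H = {e, r^5, r^3s, r^8s}, so |H| = 4.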